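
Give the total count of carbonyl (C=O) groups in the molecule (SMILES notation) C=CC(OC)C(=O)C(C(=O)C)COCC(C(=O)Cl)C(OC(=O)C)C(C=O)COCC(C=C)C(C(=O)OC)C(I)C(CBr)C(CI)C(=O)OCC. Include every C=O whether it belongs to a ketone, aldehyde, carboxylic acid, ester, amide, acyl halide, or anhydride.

7

CO: ketone, 1 C=O (running total 1).
CH(COCH3): ketone, 1 C=O (running total 2).
CH(COCl): acyl halide, 1 C=O (running total 3).
CH(OCOCH3): ester, 1 C=O (running total 4).
CH(CHO): aldehyde, 1 C=O (running total 5).
CH(COOCH3): ester, 1 C=O (running total 6).
COOCH2CH3: ester, 1 C=O (running total 7).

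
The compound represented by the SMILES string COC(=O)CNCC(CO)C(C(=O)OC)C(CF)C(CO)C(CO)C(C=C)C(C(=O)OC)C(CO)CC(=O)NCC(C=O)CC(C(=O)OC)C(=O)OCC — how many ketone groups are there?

0

Working along the chain:
  CH3OOC: CH3O–C(=O)–: carbonyl C bonded to C and to –OCH3 → ester (not ketone + ether).
  CH2NHCH2: C–N–C with sp³ carbons and no adjacent C=O → amine (secondary).
  CH(CH2OH): pendant –CH2OH on an sp³ backbone C → alcohol.
  CH(COOCH3): pendant –COOCH3: carbonyl C bonded to C and –OCH3 → ester.
  CH(CH2F): pendant –CH2X: halogen on sp³ carbon → alkyl halide.
  CH(CH2OH): pendant –CH2OH on an sp³ backbone C → alcohol.
  CH(CH2OH): pendant –CH2OH on an sp³ backbone C → alcohol.
  CH(CH=CH2): pendant –CH=CH2: C=C double bond → alkene.
  CH(COOCH3): pendant –COOCH3: carbonyl C bonded to C and –OCH3 → ester.
  CH(CH2OH): pendant –CH2OH on an sp³ backbone C → alcohol.
  CH2CONHCH2: –C(=O)–N– linkage → amide (the N is not an amine).
  CH(CHO): pendant –CHO: carbonyl C bonded to C and H → aldehyde.
  CH(COOCH3): pendant –COOCH3: carbonyl C bonded to C and –OCH3 → ester.
  COOCH2CH3: –C(=O)OCH2CH3: carbonyl C bonded to C and to –OEt → ester.
No segment is a ketone: CH3OOC is ester, not ketone; CH(COOCH3) is ester, not ketone; CH(COOCH3) is ester, not ketone. → 0.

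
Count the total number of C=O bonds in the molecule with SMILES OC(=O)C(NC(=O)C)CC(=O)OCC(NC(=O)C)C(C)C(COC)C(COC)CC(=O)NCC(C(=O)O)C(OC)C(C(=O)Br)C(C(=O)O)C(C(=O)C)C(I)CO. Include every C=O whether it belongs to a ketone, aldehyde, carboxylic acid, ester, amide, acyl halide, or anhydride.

9

HOOC: carboxylic acid, 1 C=O (running total 1).
CH(NHCOCH3): amide, 1 C=O (running total 2).
CH2COOCH2: ester, 1 C=O (running total 3).
CH(NHCOCH3): amide, 1 C=O (running total 4).
CH2CONHCH2: amide, 1 C=O (running total 5).
CH(COOH): carboxylic acid, 1 C=O (running total 6).
CH(COBr): acyl halide, 1 C=O (running total 7).
CH(COOH): carboxylic acid, 1 C=O (running total 8).
CH(COCH3): ketone, 1 C=O (running total 9).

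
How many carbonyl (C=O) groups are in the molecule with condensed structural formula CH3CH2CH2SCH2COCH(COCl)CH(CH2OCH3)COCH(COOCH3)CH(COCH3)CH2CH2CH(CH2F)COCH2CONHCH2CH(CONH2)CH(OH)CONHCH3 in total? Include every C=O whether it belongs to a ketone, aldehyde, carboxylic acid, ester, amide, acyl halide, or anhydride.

9

CO: ketone, 1 C=O (running total 1).
CH(COCl): acyl halide, 1 C=O (running total 2).
CO: ketone, 1 C=O (running total 3).
CH(COOCH3): ester, 1 C=O (running total 4).
CH(COCH3): ketone, 1 C=O (running total 5).
CO: ketone, 1 C=O (running total 6).
CH2CONHCH2: amide, 1 C=O (running total 7).
CH(CONH2): amide, 1 C=O (running total 8).
CONHCH3: amide, 1 C=O (running total 9).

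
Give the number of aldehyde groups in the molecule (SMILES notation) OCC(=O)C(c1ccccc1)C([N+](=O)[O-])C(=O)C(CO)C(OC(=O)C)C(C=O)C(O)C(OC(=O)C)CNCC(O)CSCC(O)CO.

HO– on an sp³ carbon → alcohol.
–C(=O)– with carbon on both sides → ketone.
pendant –C6H5: benzene ring → arene.
–NO2 on an sp³ carbon → nitro (the N=O is not a carbonyl).
–C(=O)– with carbon on both sides → ketone.
pendant –CH2OH on an sp³ backbone C → alcohol.
pendant –OC(=O)CH3: an acyloxy group → ester.
pendant –CHO: carbonyl C bonded to C and H → aldehyde.
–OH on an sp³ carbon → alcohol (secondary).
pendant –OC(=O)CH3: an acyloxy group → ester.
C–N–C with sp³ carbons and no adjacent C=O → amine (secondary).
–OH on an sp³ carbon → alcohol (secondary).
C–S–C linkage → sulfide (thioether).
–OH on an sp³ carbon → alcohol (secondary).
–OH on an sp³ carbon → alcohol.
Aldehyde appears at: CH(CHO) → 1.

1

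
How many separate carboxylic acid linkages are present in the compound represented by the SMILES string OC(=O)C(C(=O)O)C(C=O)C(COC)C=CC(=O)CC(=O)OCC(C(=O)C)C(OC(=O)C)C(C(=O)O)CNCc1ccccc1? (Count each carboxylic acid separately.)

Working along the chain:
  HOOC: –COOH: carbonyl C bonded to –OH and C → carboxylic acid (the –OH is not a separate alcohol).
  CH(COOH): pendant –COOH: carbonyl C bonded to C and –OH → carboxylic acid.
  CH(CHO): pendant –CHO: carbonyl C bonded to C and H → aldehyde.
  CH(CH2OCH3): pendant –CH2OCH3: C–O–C linkage → ether.
  CH=CH: C=C double bond → alkene.
  CO: –C(=O)– with carbon on both sides → ketone.
  CH2COOCH2: –C(=O)–O–C with C on the carbonyl side → ester.
  CH(COCH3): pendant –COCH3: carbonyl C bonded to two carbons → ketone.
  CH(OCOCH3): pendant –OC(=O)CH3: an acyloxy group → ester.
  CH(COOH): pendant –COOH: carbonyl C bonded to C and –OH → carboxylic acid.
  CH2NHCH2: C–N–C with sp³ carbons and no adjacent C=O → amine (secondary).
  C6H5: –C6H5 phenyl ring → arene.
Carboxylic acid appears at: HOOC, CH(COOH), CH(COOH) → 3.

3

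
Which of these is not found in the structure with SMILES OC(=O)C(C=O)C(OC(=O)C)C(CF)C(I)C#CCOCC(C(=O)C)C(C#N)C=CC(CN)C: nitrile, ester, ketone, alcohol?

nitrile: present (CH(CN) — pendant –C≡N: nitrile).
ketone: present (CH(COCH3) — pendant –COCH3: carbonyl C bonded to two carbons → ketone).
ester: present (CH(OCOCH3) — pendant –OC(=O)CH3: an acyloxy group → ester).
alcohol: absent. In HOOC, the –OH sits on a carbonyl carbon, making it part of a carboxylic acid, not an alcohol.

alcohol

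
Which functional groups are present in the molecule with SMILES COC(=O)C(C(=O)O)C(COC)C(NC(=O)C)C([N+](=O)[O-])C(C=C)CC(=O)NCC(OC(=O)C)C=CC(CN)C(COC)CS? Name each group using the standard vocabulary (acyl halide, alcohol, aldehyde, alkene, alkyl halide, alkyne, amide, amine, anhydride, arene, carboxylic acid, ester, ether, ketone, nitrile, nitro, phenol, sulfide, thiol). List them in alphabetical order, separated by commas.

Working along the chain:
  CH3OOC: CH3O–C(=O)–: carbonyl C bonded to C and to –OCH3 → ester (not ketone + ether).
  CH(COOH): pendant –COOH: carbonyl C bonded to C and –OH → carboxylic acid.
  CH(CH2OCH3): pendant –CH2OCH3: C–O–C linkage → ether.
  CH(NHCOCH3): pendant –NHC(=O)CH3: N bonded to a carbonyl → amide (not amine).
  CH(NO2): –NO2 on an sp³ carbon → nitro (the N=O is not a carbonyl).
  CH(CH=CH2): pendant –CH=CH2: C=C double bond → alkene.
  CH2CONHCH2: –C(=O)–N– linkage → amide (the N is not an amine).
  CH(OCOCH3): pendant –OC(=O)CH3: an acyloxy group → ester.
  CH=CH: C=C double bond → alkene.
  CH(CH2NH2): pendant –CH2NH2: N on sp³ C, no adjacent C=O → amine.
  CH(CH2OCH3): pendant –CH2OCH3: C–O–C linkage → ether.
  CH2SH: –SH on an sp³ carbon → thiol.

alkene, amide, amine, carboxylic acid, ester, ether, nitro, thiol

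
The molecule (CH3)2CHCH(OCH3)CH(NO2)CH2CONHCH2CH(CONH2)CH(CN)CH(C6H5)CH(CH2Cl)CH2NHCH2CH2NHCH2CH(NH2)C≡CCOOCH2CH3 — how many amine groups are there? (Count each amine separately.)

3

pendant –OCH3: C–O–C with sp³ C, no adjacent C=O → ether.
–NO2 on an sp³ carbon → nitro (the N=O is not a carbonyl).
–C(=O)–N– linkage → amide (the N is not an amine).
pendant –CONH2: carbonyl C bonded to C and N → amide.
pendant –C≡N: nitrile.
pendant –C6H5: benzene ring → arene.
pendant –CH2X: halogen on sp³ carbon → alkyl halide.
C–N–C with sp³ carbons and no adjacent C=O → amine (secondary).
C–N–C with sp³ carbons and no adjacent C=O → amine (secondary).
–NH2 on an sp³ carbon with no adjacent C=O → amine.
C≡C triple bond → alkyne.
–C(=O)OCH2CH3: carbonyl C bonded to C and to –OEt → ester.
Amine appears at: CH2NHCH2, CH2NHCH2, CH(NH2) → 3.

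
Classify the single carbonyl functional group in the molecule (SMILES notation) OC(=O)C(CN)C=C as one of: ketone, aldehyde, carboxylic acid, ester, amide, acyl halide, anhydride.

carboxylic acid

The carbonyl is in the HOOC segment: –COOH: carbonyl C bonded to –OH and C → carboxylic acid (the –OH is not a separate alcohol).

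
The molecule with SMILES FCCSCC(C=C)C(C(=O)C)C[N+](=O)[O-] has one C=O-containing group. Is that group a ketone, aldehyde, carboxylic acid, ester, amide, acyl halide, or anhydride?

ketone

The carbonyl is in the CH(COCH3) segment: pendant –COCH3: carbonyl C bonded to two carbons → ketone.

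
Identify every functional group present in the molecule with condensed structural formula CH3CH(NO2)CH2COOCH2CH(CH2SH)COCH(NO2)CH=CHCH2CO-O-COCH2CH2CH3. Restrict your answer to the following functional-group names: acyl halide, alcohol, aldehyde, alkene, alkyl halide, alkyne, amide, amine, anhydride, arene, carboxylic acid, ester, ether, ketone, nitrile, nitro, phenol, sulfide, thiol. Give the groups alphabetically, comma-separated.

alkene, anhydride, ester, ketone, nitro, thiol

Working along the chain:
  CH(NO2): –NO2 on an sp³ carbon → nitro (the N=O is not a carbonyl).
  CH2COOCH2: –C(=O)–O–C with C on the carbonyl side → ester.
  CH(CH2SH): pendant –CH2SH → thiol.
  CO: –C(=O)– with carbon on both sides → ketone.
  CH(NO2): –NO2 on an sp³ carbon → nitro (the N=O is not a carbonyl).
  CH=CH: C=C double bond → alkene.
  CH2CO-O-COCH2: two acyl groups sharing one oxygen, –C(=O)–O–C(=O)– → anhydride.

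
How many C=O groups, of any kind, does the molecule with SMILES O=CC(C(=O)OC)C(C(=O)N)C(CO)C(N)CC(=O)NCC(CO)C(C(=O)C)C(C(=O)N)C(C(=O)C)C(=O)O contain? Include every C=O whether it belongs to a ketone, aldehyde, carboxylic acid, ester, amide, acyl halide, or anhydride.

8

OHC: aldehyde, 1 C=O (running total 1).
CH(COOCH3): ester, 1 C=O (running total 2).
CH(CONH2): amide, 1 C=O (running total 3).
CH2CONHCH2: amide, 1 C=O (running total 4).
CH(COCH3): ketone, 1 C=O (running total 5).
CH(CONH2): amide, 1 C=O (running total 6).
CH(COCH3): ketone, 1 C=O (running total 7).
COOH: carboxylic acid, 1 C=O (running total 8).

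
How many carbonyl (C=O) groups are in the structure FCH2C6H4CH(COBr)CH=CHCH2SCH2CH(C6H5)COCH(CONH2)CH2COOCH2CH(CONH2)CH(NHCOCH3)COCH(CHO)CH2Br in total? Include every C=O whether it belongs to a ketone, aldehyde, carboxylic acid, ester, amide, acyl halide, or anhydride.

8

CH(COBr): acyl halide, 1 C=O (running total 1).
CO: ketone, 1 C=O (running total 2).
CH(CONH2): amide, 1 C=O (running total 3).
CH2COOCH2: ester, 1 C=O (running total 4).
CH(CONH2): amide, 1 C=O (running total 5).
CH(NHCOCH3): amide, 1 C=O (running total 6).
CO: ketone, 1 C=O (running total 7).
CH(CHO): aldehyde, 1 C=O (running total 8).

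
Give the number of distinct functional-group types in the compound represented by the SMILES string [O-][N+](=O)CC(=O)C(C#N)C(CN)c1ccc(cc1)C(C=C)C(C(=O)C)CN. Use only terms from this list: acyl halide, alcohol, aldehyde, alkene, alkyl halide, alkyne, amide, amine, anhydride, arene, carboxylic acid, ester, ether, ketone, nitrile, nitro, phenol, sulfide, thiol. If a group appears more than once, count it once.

Working along the chain:
  O2NCH2: –NO2 on carbon → nitro group.
  CO: –C(=O)– with carbon on both sides → ketone.
  CH(CN): pendant –C≡N: nitrile.
  CH(CH2NH2): pendant –CH2NH2: N on sp³ C, no adjacent C=O → amine.
  C6H4: para-disubstituted benzene ring → arene.
  CH(CH=CH2): pendant –CH=CH2: C=C double bond → alkene.
  CH(COCH3): pendant –COCH3: carbonyl C bonded to two carbons → ketone.
  CH2NH2: –NH2 on an sp³ carbon with no adjacent C=O → amine.
Distinct types present: alkene, amine, arene, ketone, nitrile, nitro.

6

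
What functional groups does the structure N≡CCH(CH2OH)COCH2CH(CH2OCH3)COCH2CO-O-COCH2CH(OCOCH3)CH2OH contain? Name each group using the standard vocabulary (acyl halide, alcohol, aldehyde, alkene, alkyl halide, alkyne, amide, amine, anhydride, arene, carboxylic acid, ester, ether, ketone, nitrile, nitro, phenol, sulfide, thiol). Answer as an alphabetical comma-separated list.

alcohol, anhydride, ester, ether, ketone, nitrile

Reading the structure from left to right:
  N≡C: N≡C–: carbon triple-bonded to nitrogen → nitrile.
  CH(CH2OH): pendant –CH2OH on an sp³ backbone C → alcohol.
  CO: –C(=O)– with carbon on both sides → ketone.
  CH(CH2OCH3): pendant –CH2OCH3: C–O–C linkage → ether.
  CO: –C(=O)– with carbon on both sides → ketone.
  CH2CO-O-COCH2: two acyl groups sharing one oxygen, –C(=O)–O–C(=O)– → anhydride.
  CH(OCOCH3): pendant –OC(=O)CH3: an acyloxy group → ester.
  CH2OH: –OH on an sp³ carbon → alcohol.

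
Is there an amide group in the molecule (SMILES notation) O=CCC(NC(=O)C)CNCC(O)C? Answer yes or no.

yes

terminal –CHO: carbonyl C bonded to H and C → aldehyde.
pendant –NHC(=O)CH3: N bonded to a carbonyl → amide (not amine).
C–N–C with sp³ carbons and no adjacent C=O → amine (secondary).
–OH on an sp³ carbon → alcohol (secondary).
The CH(NHCOCH3) segment supplies the amide: pendant –NHC(=O)CH3: N bonded to a carbonyl → amide (not amine).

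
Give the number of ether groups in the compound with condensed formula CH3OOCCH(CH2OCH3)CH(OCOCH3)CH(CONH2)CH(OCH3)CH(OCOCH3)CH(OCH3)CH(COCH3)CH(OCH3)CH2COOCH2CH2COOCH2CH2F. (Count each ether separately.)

Taking each segment in turn:
  CH3OOC: CH3O–C(=O)–: carbonyl C bonded to C and to –OCH3 → ester (not ketone + ether).
  CH(CH2OCH3): pendant –CH2OCH3: C–O–C linkage → ether.
  CH(OCOCH3): pendant –OC(=O)CH3: an acyloxy group → ester.
  CH(CONH2): pendant –CONH2: carbonyl C bonded to C and N → amide.
  CH(OCH3): pendant –OCH3: C–O–C with sp³ C, no adjacent C=O → ether.
  CH(OCOCH3): pendant –OC(=O)CH3: an acyloxy group → ester.
  CH(OCH3): pendant –OCH3: C–O–C with sp³ C, no adjacent C=O → ether.
  CH(COCH3): pendant –COCH3: carbonyl C bonded to two carbons → ketone.
  CH(OCH3): pendant –OCH3: C–O–C with sp³ C, no adjacent C=O → ether.
  CH2COOCH2: –C(=O)–O–C with C on the carbonyl side → ester.
  CH2COOCH2: –C(=O)–O–C with C on the carbonyl side → ester.
  CH2F: halogen on an sp³ carbon → alkyl halide.
Ether appears at: CH(CH2OCH3), CH(OCH3), CH(OCH3), CH(OCH3) → 4.

4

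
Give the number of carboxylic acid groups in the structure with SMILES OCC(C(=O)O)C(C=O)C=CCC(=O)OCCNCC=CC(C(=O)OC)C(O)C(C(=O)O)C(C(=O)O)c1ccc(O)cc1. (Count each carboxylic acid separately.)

HO– on an sp³ carbon → alcohol.
pendant –COOH: carbonyl C bonded to C and –OH → carboxylic acid.
pendant –CHO: carbonyl C bonded to C and H → aldehyde.
C=C double bond → alkene.
–C(=O)–O–C with C on the carbonyl side → ester.
C–N–C with sp³ carbons and no adjacent C=O → amine (secondary).
C=C double bond → alkene.
pendant –COOCH3: carbonyl C bonded to C and –OCH3 → ester.
–OH on an sp³ carbon → alcohol (secondary).
pendant –COOH: carbonyl C bonded to C and –OH → carboxylic acid.
pendant –COOH: carbonyl C bonded to C and –OH → carboxylic acid.
–OH attached directly to an aromatic ring → phenol (not alcohol); the ring itself is an arene.
Carboxylic acid appears at: CH(COOH), CH(COOH), CH(COOH) → 3.

3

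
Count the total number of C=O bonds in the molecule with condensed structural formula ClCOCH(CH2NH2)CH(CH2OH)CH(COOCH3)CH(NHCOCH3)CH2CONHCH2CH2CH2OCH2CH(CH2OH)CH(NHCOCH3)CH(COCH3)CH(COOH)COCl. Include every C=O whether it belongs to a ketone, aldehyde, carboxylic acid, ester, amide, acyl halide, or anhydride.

8

ClCO: acyl halide, 1 C=O (running total 1).
CH(COOCH3): ester, 1 C=O (running total 2).
CH(NHCOCH3): amide, 1 C=O (running total 3).
CH2CONHCH2: amide, 1 C=O (running total 4).
CH(NHCOCH3): amide, 1 C=O (running total 5).
CH(COCH3): ketone, 1 C=O (running total 6).
CH(COOH): carboxylic acid, 1 C=O (running total 7).
COCl: acyl halide, 1 C=O (running total 8).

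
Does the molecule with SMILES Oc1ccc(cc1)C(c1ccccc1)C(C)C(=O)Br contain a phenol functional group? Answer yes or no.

yes

Working along the chain:
  HOC6H4: –OH attached directly to an aromatic ring → phenol (not alcohol); the ring itself is an arene.
  CH(C6H5): pendant –C6H5: benzene ring → arene.
  COBr: –C(=O)Br: carbonyl C bonded to C and to a halogen → acyl halide (not alkyl halide).
The HOC6H4 segment supplies the phenol: –OH attached directly to an aromatic ring → phenol (not alcohol); the ring itself is an arene.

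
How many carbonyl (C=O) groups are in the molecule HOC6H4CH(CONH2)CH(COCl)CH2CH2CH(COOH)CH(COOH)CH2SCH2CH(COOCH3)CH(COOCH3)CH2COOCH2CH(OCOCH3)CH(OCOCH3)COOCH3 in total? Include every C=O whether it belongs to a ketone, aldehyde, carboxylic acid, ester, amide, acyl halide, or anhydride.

CH(CONH2): amide, 1 C=O (running total 1).
CH(COCl): acyl halide, 1 C=O (running total 2).
CH(COOH): carboxylic acid, 1 C=O (running total 3).
CH(COOH): carboxylic acid, 1 C=O (running total 4).
CH(COOCH3): ester, 1 C=O (running total 5).
CH(COOCH3): ester, 1 C=O (running total 6).
CH2COOCH2: ester, 1 C=O (running total 7).
CH(OCOCH3): ester, 1 C=O (running total 8).
CH(OCOCH3): ester, 1 C=O (running total 9).
COOCH3: ester, 1 C=O (running total 10).

10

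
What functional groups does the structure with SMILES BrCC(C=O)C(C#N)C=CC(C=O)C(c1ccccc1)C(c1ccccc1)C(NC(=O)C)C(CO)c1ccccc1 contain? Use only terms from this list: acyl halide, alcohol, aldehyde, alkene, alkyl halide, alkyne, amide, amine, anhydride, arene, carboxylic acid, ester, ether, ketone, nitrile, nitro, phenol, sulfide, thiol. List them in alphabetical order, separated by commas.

Working along the chain:
  BrCH2: halogen on an sp³ carbon → alkyl halide.
  CH(CHO): pendant –CHO: carbonyl C bonded to C and H → aldehyde.
  CH(CN): pendant –C≡N: nitrile.
  CH=CH: C=C double bond → alkene.
  CH(CHO): pendant –CHO: carbonyl C bonded to C and H → aldehyde.
  CH(C6H5): pendant –C6H5: benzene ring → arene.
  CH(C6H5): pendant –C6H5: benzene ring → arene.
  CH(NHCOCH3): pendant –NHC(=O)CH3: N bonded to a carbonyl → amide (not amine).
  CH(CH2OH): pendant –CH2OH on an sp³ backbone C → alcohol.
  C6H5: –C6H5 phenyl ring → arene.

alcohol, aldehyde, alkene, alkyl halide, amide, arene, nitrile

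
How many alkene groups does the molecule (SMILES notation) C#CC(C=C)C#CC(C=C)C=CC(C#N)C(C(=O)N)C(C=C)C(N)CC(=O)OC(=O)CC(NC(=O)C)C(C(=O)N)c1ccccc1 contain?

Working along the chain:
  HC≡C: C≡C triple bond → alkyne.
  CH(CH=CH2): pendant –CH=CH2: C=C double bond → alkene.
  C≡C: C≡C triple bond → alkyne.
  CH(CH=CH2): pendant –CH=CH2: C=C double bond → alkene.
  CH=CH: C=C double bond → alkene.
  CH(CN): pendant –C≡N: nitrile.
  CH(CONH2): pendant –CONH2: carbonyl C bonded to C and N → amide.
  CH(CH=CH2): pendant –CH=CH2: C=C double bond → alkene.
  CH(NH2): –NH2 on an sp³ carbon with no adjacent C=O → amine.
  CH2CO-O-COCH2: two acyl groups sharing one oxygen, –C(=O)–O–C(=O)– → anhydride.
  CH(NHCOCH3): pendant –NHC(=O)CH3: N bonded to a carbonyl → amide (not amine).
  CH(CONH2): pendant –CONH2: carbonyl C bonded to C and N → amide.
  C6H5: –C6H5 phenyl ring → arene.
Alkene appears at: CH(CH=CH2), CH(CH=CH2), CH=CH, CH(CH=CH2) → 4.

4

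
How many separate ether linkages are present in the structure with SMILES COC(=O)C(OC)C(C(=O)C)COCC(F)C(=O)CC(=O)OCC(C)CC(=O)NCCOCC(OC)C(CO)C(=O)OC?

CH3O–C(=O)–: carbonyl C bonded to C and to –OCH3 → ester (not ketone + ether).
pendant –OCH3: C–O–C with sp³ C, no adjacent C=O → ether.
pendant –COCH3: carbonyl C bonded to two carbons → ketone.
C–O–C with sp³ carbons on both sides and no adjacent C=O → ether.
halogen on an sp³ carbon → alkyl halide.
–C(=O)– with carbon on both sides → ketone.
–C(=O)–O–C with C on the carbonyl side → ester.
–C(=O)–N– linkage → amide (the N is not an amine).
C–O–C with sp³ carbons on both sides and no adjacent C=O → ether.
pendant –OCH3: C–O–C with sp³ C, no adjacent C=O → ether.
pendant –CH2OH on an sp³ backbone C → alcohol.
–C(=O)OCH3: carbonyl C bonded to C and to –OCH3 → ester (not ketone + ether).
Ether appears at: CH(OCH3), CH2OCH2, CH2OCH2, CH(OCH3) → 4.

4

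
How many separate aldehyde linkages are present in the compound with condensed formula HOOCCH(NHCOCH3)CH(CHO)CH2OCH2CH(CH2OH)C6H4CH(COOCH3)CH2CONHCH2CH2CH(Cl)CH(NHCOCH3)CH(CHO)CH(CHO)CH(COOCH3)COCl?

3

–COOH: carbonyl C bonded to –OH and C → carboxylic acid (the –OH is not a separate alcohol).
pendant –NHC(=O)CH3: N bonded to a carbonyl → amide (not amine).
pendant –CHO: carbonyl C bonded to C and H → aldehyde.
C–O–C with sp³ carbons on both sides and no adjacent C=O → ether.
pendant –CH2OH on an sp³ backbone C → alcohol.
para-disubstituted benzene ring → arene.
pendant –COOCH3: carbonyl C bonded to C and –OCH3 → ester.
–C(=O)–N– linkage → amide (the N is not an amine).
halogen on an sp³ carbon → alkyl halide.
pendant –NHC(=O)CH3: N bonded to a carbonyl → amide (not amine).
pendant –CHO: carbonyl C bonded to C and H → aldehyde.
pendant –CHO: carbonyl C bonded to C and H → aldehyde.
pendant –COOCH3: carbonyl C bonded to C and –OCH3 → ester.
–C(=O)Cl: carbonyl C bonded to C and to a halogen → acyl halide (not alkyl halide).
Aldehyde appears at: CH(CHO), CH(CHO), CH(CHO) → 3.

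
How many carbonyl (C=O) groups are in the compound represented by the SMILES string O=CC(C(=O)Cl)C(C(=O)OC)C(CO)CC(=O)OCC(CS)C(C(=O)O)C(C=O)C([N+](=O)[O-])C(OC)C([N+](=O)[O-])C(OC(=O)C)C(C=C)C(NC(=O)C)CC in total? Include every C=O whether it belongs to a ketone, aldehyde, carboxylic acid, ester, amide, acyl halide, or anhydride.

8

OHC: aldehyde, 1 C=O (running total 1).
CH(COCl): acyl halide, 1 C=O (running total 2).
CH(COOCH3): ester, 1 C=O (running total 3).
CH2COOCH2: ester, 1 C=O (running total 4).
CH(COOH): carboxylic acid, 1 C=O (running total 5).
CH(CHO): aldehyde, 1 C=O (running total 6).
CH(OCOCH3): ester, 1 C=O (running total 7).
CH(NHCOCH3): amide, 1 C=O (running total 8).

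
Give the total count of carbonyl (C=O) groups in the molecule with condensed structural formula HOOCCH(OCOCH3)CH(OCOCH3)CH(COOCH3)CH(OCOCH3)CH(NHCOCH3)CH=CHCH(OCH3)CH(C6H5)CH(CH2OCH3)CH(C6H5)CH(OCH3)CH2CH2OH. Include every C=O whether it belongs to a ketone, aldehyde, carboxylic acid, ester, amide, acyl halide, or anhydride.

6

HOOC: carboxylic acid, 1 C=O (running total 1).
CH(OCOCH3): ester, 1 C=O (running total 2).
CH(OCOCH3): ester, 1 C=O (running total 3).
CH(COOCH3): ester, 1 C=O (running total 4).
CH(OCOCH3): ester, 1 C=O (running total 5).
CH(NHCOCH3): amide, 1 C=O (running total 6).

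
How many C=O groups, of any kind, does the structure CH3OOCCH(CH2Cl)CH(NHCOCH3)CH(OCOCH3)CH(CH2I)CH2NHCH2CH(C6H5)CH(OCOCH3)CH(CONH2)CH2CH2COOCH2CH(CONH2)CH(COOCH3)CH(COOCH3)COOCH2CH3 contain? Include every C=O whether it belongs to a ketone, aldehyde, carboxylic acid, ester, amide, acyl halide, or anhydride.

CH3OOC: ester, 1 C=O (running total 1).
CH(NHCOCH3): amide, 1 C=O (running total 2).
CH(OCOCH3): ester, 1 C=O (running total 3).
CH(OCOCH3): ester, 1 C=O (running total 4).
CH(CONH2): amide, 1 C=O (running total 5).
CH2COOCH2: ester, 1 C=O (running total 6).
CH(CONH2): amide, 1 C=O (running total 7).
CH(COOCH3): ester, 1 C=O (running total 8).
CH(COOCH3): ester, 1 C=O (running total 9).
COOCH2CH3: ester, 1 C=O (running total 10).

10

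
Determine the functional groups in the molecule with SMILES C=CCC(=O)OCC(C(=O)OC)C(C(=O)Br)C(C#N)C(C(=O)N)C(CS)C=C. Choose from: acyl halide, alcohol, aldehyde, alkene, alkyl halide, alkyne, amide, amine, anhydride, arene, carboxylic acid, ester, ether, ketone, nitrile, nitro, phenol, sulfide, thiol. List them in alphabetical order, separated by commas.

acyl halide, alkene, amide, ester, nitrile, thiol

C=C double bond → alkene.
–C(=O)–O–C with C on the carbonyl side → ester.
pendant –COOCH3: carbonyl C bonded to C and –OCH3 → ester.
pendant –C(=O)X: carbonyl C bonded to C and halogen → acyl halide.
pendant –C≡N: nitrile.
pendant –CONH2: carbonyl C bonded to C and N → amide.
pendant –CH2SH → thiol.
C=C double bond → alkene.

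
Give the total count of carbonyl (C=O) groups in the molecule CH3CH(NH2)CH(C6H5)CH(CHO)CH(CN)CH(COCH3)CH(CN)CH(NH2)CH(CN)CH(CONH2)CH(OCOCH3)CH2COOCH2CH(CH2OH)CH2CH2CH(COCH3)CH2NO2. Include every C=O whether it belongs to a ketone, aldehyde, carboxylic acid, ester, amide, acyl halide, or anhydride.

6

CH(CHO): aldehyde, 1 C=O (running total 1).
CH(COCH3): ketone, 1 C=O (running total 2).
CH(CONH2): amide, 1 C=O (running total 3).
CH(OCOCH3): ester, 1 C=O (running total 4).
CH2COOCH2: ester, 1 C=O (running total 5).
CH(COCH3): ketone, 1 C=O (running total 6).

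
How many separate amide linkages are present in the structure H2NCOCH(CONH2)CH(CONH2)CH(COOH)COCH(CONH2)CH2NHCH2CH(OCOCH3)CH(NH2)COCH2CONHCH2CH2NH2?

–C(=O)NH2: carbonyl C bonded to C and to N → amide (the N is not a separate amine).
pendant –CONH2: carbonyl C bonded to C and N → amide.
pendant –CONH2: carbonyl C bonded to C and N → amide.
pendant –COOH: carbonyl C bonded to C and –OH → carboxylic acid.
–C(=O)– with carbon on both sides → ketone.
pendant –CONH2: carbonyl C bonded to C and N → amide.
C–N–C with sp³ carbons and no adjacent C=O → amine (secondary).
pendant –OC(=O)CH3: an acyloxy group → ester.
–NH2 on an sp³ carbon with no adjacent C=O → amine.
–C(=O)– with carbon on both sides → ketone.
–C(=O)–N– linkage → amide (the N is not an amine).
–NH2 on an sp³ carbon with no adjacent C=O → amine.
Amide appears at: H2NCO, CH(CONH2), CH(CONH2), CH(CONH2), CH2CONHCH2 → 5.

5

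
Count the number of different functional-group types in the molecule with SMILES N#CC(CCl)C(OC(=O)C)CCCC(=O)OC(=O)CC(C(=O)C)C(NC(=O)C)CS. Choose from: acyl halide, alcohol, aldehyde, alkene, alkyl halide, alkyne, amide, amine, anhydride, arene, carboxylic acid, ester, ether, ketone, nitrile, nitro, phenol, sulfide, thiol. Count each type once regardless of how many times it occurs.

Taking each segment in turn:
  N≡C: N≡C–: carbon triple-bonded to nitrogen → nitrile.
  CH(CH2Cl): pendant –CH2X: halogen on sp³ carbon → alkyl halide.
  CH(OCOCH3): pendant –OC(=O)CH3: an acyloxy group → ester.
  CH2CO-O-COCH2: two acyl groups sharing one oxygen, –C(=O)–O–C(=O)– → anhydride.
  CH(COCH3): pendant –COCH3: carbonyl C bonded to two carbons → ketone.
  CH(NHCOCH3): pendant –NHC(=O)CH3: N bonded to a carbonyl → amide (not amine).
  CH2SH: –SH on an sp³ carbon → thiol.
Distinct types present: alkyl halide, amide, anhydride, ester, ketone, nitrile, thiol.

7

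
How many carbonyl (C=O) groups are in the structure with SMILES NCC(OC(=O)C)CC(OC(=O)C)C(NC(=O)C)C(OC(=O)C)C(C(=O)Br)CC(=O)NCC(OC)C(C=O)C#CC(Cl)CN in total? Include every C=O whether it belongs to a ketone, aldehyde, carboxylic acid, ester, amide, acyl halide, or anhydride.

7

CH(OCOCH3): ester, 1 C=O (running total 1).
CH(OCOCH3): ester, 1 C=O (running total 2).
CH(NHCOCH3): amide, 1 C=O (running total 3).
CH(OCOCH3): ester, 1 C=O (running total 4).
CH(COBr): acyl halide, 1 C=O (running total 5).
CH2CONHCH2: amide, 1 C=O (running total 6).
CH(CHO): aldehyde, 1 C=O (running total 7).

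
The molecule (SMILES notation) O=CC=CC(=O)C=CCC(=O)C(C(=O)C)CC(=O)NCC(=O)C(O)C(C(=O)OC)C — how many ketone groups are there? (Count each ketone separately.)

Taking each segment in turn:
  OHC: terminal –CHO: carbonyl C bonded to H and C → aldehyde.
  CH=CH: C=C double bond → alkene.
  CO: –C(=O)– with carbon on both sides → ketone.
  CH=CH: C=C double bond → alkene.
  CO: –C(=O)– with carbon on both sides → ketone.
  CH(COCH3): pendant –COCH3: carbonyl C bonded to two carbons → ketone.
  CH2CONHCH2: –C(=O)–N– linkage → amide (the N is not an amine).
  CO: –C(=O)– with carbon on both sides → ketone.
  CH(OH): –OH on an sp³ carbon → alcohol (secondary).
  CH(COOCH3): pendant –COOCH3: carbonyl C bonded to C and –OCH3 → ester.
Ketone appears at: CO, CO, CH(COCH3), CO → 4.

4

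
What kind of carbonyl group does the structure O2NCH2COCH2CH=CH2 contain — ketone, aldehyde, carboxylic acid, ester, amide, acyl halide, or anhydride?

The carbonyl is in the CO segment: –C(=O)– with carbon on both sides → ketone.

ketone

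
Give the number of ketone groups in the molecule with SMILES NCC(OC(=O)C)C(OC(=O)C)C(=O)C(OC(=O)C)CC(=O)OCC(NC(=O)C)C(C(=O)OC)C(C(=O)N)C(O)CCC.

1

Working along the chain:
  H2NCH2: –NH2 on an sp³ carbon with no adjacent C=O → amine.
  CH(OCOCH3): pendant –OC(=O)CH3: an acyloxy group → ester.
  CH(OCOCH3): pendant –OC(=O)CH3: an acyloxy group → ester.
  CO: –C(=O)– with carbon on both sides → ketone.
  CH(OCOCH3): pendant –OC(=O)CH3: an acyloxy group → ester.
  CH2COOCH2: –C(=O)–O–C with C on the carbonyl side → ester.
  CH(NHCOCH3): pendant –NHC(=O)CH3: N bonded to a carbonyl → amide (not amine).
  CH(COOCH3): pendant –COOCH3: carbonyl C bonded to C and –OCH3 → ester.
  CH(CONH2): pendant –CONH2: carbonyl C bonded to C and N → amide.
  CH(OH): –OH on an sp³ carbon → alcohol (secondary).
Ketone appears at: CO → 1.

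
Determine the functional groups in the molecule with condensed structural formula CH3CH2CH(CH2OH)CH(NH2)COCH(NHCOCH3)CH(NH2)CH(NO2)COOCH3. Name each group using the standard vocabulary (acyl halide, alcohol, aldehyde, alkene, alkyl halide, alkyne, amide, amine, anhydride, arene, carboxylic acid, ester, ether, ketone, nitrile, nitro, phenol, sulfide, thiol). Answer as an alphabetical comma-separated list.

pendant –CH2OH on an sp³ backbone C → alcohol.
–NH2 on an sp³ carbon with no adjacent C=O → amine.
–C(=O)– with carbon on both sides → ketone.
pendant –NHC(=O)CH3: N bonded to a carbonyl → amide (not amine).
–NH2 on an sp³ carbon with no adjacent C=O → amine.
–NO2 on an sp³ carbon → nitro (the N=O is not a carbonyl).
–C(=O)OCH3: carbonyl C bonded to C and to –OCH3 → ester (not ketone + ether).

alcohol, amide, amine, ester, ketone, nitro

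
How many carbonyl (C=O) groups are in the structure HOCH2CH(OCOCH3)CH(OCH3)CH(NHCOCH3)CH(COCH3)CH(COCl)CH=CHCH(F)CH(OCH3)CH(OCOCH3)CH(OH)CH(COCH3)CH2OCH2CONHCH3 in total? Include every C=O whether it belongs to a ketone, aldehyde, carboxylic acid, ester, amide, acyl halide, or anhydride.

7

CH(OCOCH3): ester, 1 C=O (running total 1).
CH(NHCOCH3): amide, 1 C=O (running total 2).
CH(COCH3): ketone, 1 C=O (running total 3).
CH(COCl): acyl halide, 1 C=O (running total 4).
CH(OCOCH3): ester, 1 C=O (running total 5).
CH(COCH3): ketone, 1 C=O (running total 6).
CONHCH3: amide, 1 C=O (running total 7).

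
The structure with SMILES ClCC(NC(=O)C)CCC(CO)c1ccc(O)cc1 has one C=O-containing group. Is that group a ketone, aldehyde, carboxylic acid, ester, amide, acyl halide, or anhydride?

The carbonyl is in the CH(NHCOCH3) segment: pendant –NHC(=O)CH3: N bonded to a carbonyl → amide (not amine).

amide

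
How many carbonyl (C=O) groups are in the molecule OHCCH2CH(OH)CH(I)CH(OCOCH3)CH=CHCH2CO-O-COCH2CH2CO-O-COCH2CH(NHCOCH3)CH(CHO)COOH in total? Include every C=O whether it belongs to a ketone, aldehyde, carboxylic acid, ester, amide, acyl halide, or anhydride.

OHC: aldehyde, 1 C=O (running total 1).
CH(OCOCH3): ester, 1 C=O (running total 2).
CH2CO-O-COCH2: anhydride, 2 C=O (running total 4).
CH2CO-O-COCH2: anhydride, 2 C=O (running total 6).
CH(NHCOCH3): amide, 1 C=O (running total 7).
CH(CHO): aldehyde, 1 C=O (running total 8).
COOH: carboxylic acid, 1 C=O (running total 9).

9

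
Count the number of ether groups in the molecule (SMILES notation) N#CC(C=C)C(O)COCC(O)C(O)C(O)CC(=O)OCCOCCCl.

Reading the structure from left to right:
  N≡C: N≡C–: carbon triple-bonded to nitrogen → nitrile.
  CH(CH=CH2): pendant –CH=CH2: C=C double bond → alkene.
  CH(OH): –OH on an sp³ carbon → alcohol (secondary).
  CH2OCH2: C–O–C with sp³ carbons on both sides and no adjacent C=O → ether.
  CH(OH): –OH on an sp³ carbon → alcohol (secondary).
  CH(OH): –OH on an sp³ carbon → alcohol (secondary).
  CH(OH): –OH on an sp³ carbon → alcohol (secondary).
  CH2COOCH2: –C(=O)–O–C with C on the carbonyl side → ester.
  CH2OCH2: C–O–C with sp³ carbons on both sides and no adjacent C=O → ether.
  CH2Cl: halogen on an sp³ carbon → alkyl halide.
Ether appears at: CH2OCH2, CH2OCH2 → 2.

2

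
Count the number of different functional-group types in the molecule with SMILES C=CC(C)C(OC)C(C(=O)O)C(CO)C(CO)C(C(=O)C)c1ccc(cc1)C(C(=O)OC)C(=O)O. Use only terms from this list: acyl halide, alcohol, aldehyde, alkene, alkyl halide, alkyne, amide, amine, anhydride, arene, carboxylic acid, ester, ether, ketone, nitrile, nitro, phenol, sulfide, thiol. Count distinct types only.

Reading the structure from left to right:
  CH2=CH: C=C double bond → alkene.
  CH(OCH3): pendant –OCH3: C–O–C with sp³ C, no adjacent C=O → ether.
  CH(COOH): pendant –COOH: carbonyl C bonded to C and –OH → carboxylic acid.
  CH(CH2OH): pendant –CH2OH on an sp³ backbone C → alcohol.
  CH(CH2OH): pendant –CH2OH on an sp³ backbone C → alcohol.
  CH(COCH3): pendant –COCH3: carbonyl C bonded to two carbons → ketone.
  C6H4: para-disubstituted benzene ring → arene.
  CH(COOCH3): pendant –COOCH3: carbonyl C bonded to C and –OCH3 → ester.
  COOH: –COOH: carbonyl C bonded to –OH and C → carboxylic acid (the –OH is not a separate alcohol).
Distinct types present: alcohol, alkene, arene, carboxylic acid, ester, ether, ketone.

7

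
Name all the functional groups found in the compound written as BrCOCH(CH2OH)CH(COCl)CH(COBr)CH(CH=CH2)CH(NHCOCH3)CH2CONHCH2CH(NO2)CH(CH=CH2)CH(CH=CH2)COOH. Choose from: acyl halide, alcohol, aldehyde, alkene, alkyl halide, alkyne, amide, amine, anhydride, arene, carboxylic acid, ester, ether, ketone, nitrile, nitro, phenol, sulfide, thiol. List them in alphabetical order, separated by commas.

acyl halide, alcohol, alkene, amide, carboxylic acid, nitro

Taking each segment in turn:
  BrCO: –C(=O)Br: carbonyl C bonded to C and to a halogen → acyl halide (not alkyl halide).
  CH(CH2OH): pendant –CH2OH on an sp³ backbone C → alcohol.
  CH(COCl): pendant –C(=O)X: carbonyl C bonded to C and halogen → acyl halide.
  CH(COBr): pendant –C(=O)X: carbonyl C bonded to C and halogen → acyl halide.
  CH(CH=CH2): pendant –CH=CH2: C=C double bond → alkene.
  CH(NHCOCH3): pendant –NHC(=O)CH3: N bonded to a carbonyl → amide (not amine).
  CH2CONHCH2: –C(=O)–N– linkage → amide (the N is not an amine).
  CH(NO2): –NO2 on an sp³ carbon → nitro (the N=O is not a carbonyl).
  CH(CH=CH2): pendant –CH=CH2: C=C double bond → alkene.
  CH(CH=CH2): pendant –CH=CH2: C=C double bond → alkene.
  COOH: –COOH: carbonyl C bonded to –OH and C → carboxylic acid (the –OH is not a separate alcohol).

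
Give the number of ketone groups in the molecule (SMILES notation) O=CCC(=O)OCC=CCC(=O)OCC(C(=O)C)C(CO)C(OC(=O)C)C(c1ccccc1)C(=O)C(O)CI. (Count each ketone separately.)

2

terminal –CHO: carbonyl C bonded to H and C → aldehyde.
–C(=O)–O–C with C on the carbonyl side → ester.
C=C double bond → alkene.
–C(=O)–O–C with C on the carbonyl side → ester.
pendant –COCH3: carbonyl C bonded to two carbons → ketone.
pendant –CH2OH on an sp³ backbone C → alcohol.
pendant –OC(=O)CH3: an acyloxy group → ester.
pendant –C6H5: benzene ring → arene.
–C(=O)– with carbon on both sides → ketone.
–OH on an sp³ carbon → alcohol (secondary).
halogen on an sp³ carbon → alkyl halide.
Ketone appears at: CH(COCH3), CO → 2.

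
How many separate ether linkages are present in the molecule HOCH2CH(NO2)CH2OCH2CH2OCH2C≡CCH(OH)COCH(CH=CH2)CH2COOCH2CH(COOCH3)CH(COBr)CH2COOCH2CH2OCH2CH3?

3

HO– on an sp³ carbon → alcohol.
–NO2 on an sp³ carbon → nitro (the N=O is not a carbonyl).
C–O–C with sp³ carbons on both sides and no adjacent C=O → ether.
C–O–C with sp³ carbons on both sides and no adjacent C=O → ether.
C≡C triple bond → alkyne.
–OH on an sp³ carbon → alcohol (secondary).
–C(=O)– with carbon on both sides → ketone.
pendant –CH=CH2: C=C double bond → alkene.
–C(=O)–O–C with C on the carbonyl side → ester.
pendant –COOCH3: carbonyl C bonded to C and –OCH3 → ester.
pendant –C(=O)X: carbonyl C bonded to C and halogen → acyl halide.
–C(=O)–O–C with C on the carbonyl side → ester.
C–O–C with sp³ carbons on both sides and no adjacent C=O → ether.
Ether appears at: CH2OCH2, CH2OCH2, CH2OCH2 → 3.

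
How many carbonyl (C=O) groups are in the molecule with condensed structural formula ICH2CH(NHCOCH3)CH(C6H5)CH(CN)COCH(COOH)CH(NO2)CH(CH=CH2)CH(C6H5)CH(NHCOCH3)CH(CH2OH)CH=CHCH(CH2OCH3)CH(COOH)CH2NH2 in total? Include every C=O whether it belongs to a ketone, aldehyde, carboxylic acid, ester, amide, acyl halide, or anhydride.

5

CH(NHCOCH3): amide, 1 C=O (running total 1).
CO: ketone, 1 C=O (running total 2).
CH(COOH): carboxylic acid, 1 C=O (running total 3).
CH(NHCOCH3): amide, 1 C=O (running total 4).
CH(COOH): carboxylic acid, 1 C=O (running total 5).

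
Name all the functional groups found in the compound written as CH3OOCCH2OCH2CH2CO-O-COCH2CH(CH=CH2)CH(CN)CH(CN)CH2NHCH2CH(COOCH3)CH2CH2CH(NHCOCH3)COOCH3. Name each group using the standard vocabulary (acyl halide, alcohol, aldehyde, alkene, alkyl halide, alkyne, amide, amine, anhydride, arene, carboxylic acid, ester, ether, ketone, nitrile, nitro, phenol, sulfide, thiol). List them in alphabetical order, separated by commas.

alkene, amide, amine, anhydride, ester, ether, nitrile

Taking each segment in turn:
  CH3OOC: CH3O–C(=O)–: carbonyl C bonded to C and to –OCH3 → ester (not ketone + ether).
  CH2OCH2: C–O–C with sp³ carbons on both sides and no adjacent C=O → ether.
  CH2CO-O-COCH2: two acyl groups sharing one oxygen, –C(=O)–O–C(=O)– → anhydride.
  CH(CH=CH2): pendant –CH=CH2: C=C double bond → alkene.
  CH(CN): pendant –C≡N: nitrile.
  CH(CN): pendant –C≡N: nitrile.
  CH2NHCH2: C–N–C with sp³ carbons and no adjacent C=O → amine (secondary).
  CH(COOCH3): pendant –COOCH3: carbonyl C bonded to C and –OCH3 → ester.
  CH(NHCOCH3): pendant –NHC(=O)CH3: N bonded to a carbonyl → amide (not amine).
  COOCH3: –C(=O)OCH3: carbonyl C bonded to C and to –OCH3 → ester (not ketone + ether).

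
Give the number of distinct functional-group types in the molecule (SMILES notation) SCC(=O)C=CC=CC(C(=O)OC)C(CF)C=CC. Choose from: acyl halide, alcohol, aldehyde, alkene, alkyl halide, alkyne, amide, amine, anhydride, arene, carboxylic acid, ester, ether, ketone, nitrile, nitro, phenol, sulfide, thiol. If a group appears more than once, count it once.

5

–SH on an sp³ carbon → thiol.
–C(=O)– with carbon on both sides → ketone.
C=C double bond → alkene.
C=C double bond → alkene.
pendant –COOCH3: carbonyl C bonded to C and –OCH3 → ester.
pendant –CH2X: halogen on sp³ carbon → alkyl halide.
C=C double bond → alkene.
Distinct types present: alkene, alkyl halide, ester, ketone, thiol.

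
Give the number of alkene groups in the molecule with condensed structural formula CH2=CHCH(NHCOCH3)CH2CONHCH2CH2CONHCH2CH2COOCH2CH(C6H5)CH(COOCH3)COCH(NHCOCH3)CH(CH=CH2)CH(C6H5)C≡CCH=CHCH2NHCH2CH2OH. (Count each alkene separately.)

3

Reading the structure from left to right:
  CH2=CH: C=C double bond → alkene.
  CH(NHCOCH3): pendant –NHC(=O)CH3: N bonded to a carbonyl → amide (not amine).
  CH2CONHCH2: –C(=O)–N– linkage → amide (the N is not an amine).
  CH2CONHCH2: –C(=O)–N– linkage → amide (the N is not an amine).
  CH2COOCH2: –C(=O)–O–C with C on the carbonyl side → ester.
  CH(C6H5): pendant –C6H5: benzene ring → arene.
  CH(COOCH3): pendant –COOCH3: carbonyl C bonded to C and –OCH3 → ester.
  CO: –C(=O)– with carbon on both sides → ketone.
  CH(NHCOCH3): pendant –NHC(=O)CH3: N bonded to a carbonyl → amide (not amine).
  CH(CH=CH2): pendant –CH=CH2: C=C double bond → alkene.
  CH(C6H5): pendant –C6H5: benzene ring → arene.
  C≡C: C≡C triple bond → alkyne.
  CH=CH: C=C double bond → alkene.
  CH2NHCH2: C–N–C with sp³ carbons and no adjacent C=O → amine (secondary).
  CH2OH: –OH on an sp³ carbon → alcohol.
Alkene appears at: CH2=CH, CH(CH=CH2), CH=CH → 3.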